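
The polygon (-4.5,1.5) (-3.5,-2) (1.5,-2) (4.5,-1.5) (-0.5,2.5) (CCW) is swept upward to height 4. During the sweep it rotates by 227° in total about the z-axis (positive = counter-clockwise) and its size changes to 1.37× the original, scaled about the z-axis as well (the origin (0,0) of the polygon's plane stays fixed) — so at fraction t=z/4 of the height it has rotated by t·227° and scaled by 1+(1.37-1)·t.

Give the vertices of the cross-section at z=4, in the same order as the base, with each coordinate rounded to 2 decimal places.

Cross-section at z=4: (5.71,3.11) (1.27,5.38) (-3.41,0.37) (-5.71,-3.11) (2.97,-1.83)

t = z/height = 4/4 = 1
s = 1 + (scale-1)·z/height = 1 + (1.37-1)·4/4 = 1.370000
θ = twist·z/height = 227°·4/4 = 227.0000° = 3.961897 rad
cos θ = -0.681998, sin θ = -0.731354 (intermediates below are computed at full precision and shown rounded to 5 d.p.)
v1: (-4.5,1.5) → rotate → (4.16602,2.26809) → ×s → (5.70745,3.10729) → (5.71,3.11)
v2: (-3.5,-2) → rotate → (0.92429,3.92373) → ×s → (1.26627,5.37552) → (1.27,5.38)
v3: (1.5,-2) → rotate → (-2.48570,0.26697) → ×s → (-3.40542,0.36574) → (-3.41,0.37)
v4: (4.5,-1.5) → rotate → (-4.16602,-2.26809) → ×s → (-5.70745,-3.10729) → (-5.71,-3.11)
v5: (-0.5,2.5) → rotate → (2.16938,-1.33932) → ×s → (2.97206,-1.83487) → (2.97,-1.83)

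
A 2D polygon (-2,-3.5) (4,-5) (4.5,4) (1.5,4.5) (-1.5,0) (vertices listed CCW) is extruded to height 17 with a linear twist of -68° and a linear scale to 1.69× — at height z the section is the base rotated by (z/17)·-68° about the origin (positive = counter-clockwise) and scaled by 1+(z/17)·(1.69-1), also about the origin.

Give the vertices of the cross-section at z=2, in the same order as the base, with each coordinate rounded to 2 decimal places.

t = z/height = 2/17 = 0.117647
s = 1 + (scale-1)·z/height = 1 + (1.69-1)·2/17 = 1.081176
θ = twist·z/height = -68°·2/17 = -8.0000° = -0.139626 rad
cos θ = 0.990268, sin θ = -0.139173 (intermediates below are computed at full precision and shown rounded to 5 d.p.)
v1: (-2,-3.5) → rotate → (-2.46764,-3.18759) → ×s → (-2.66796,-3.44635) → (-2.67,-3.45)
v2: (4,-5) → rotate → (3.26521,-5.50803) → ×s → (3.53026,-5.95516) → (3.53,-5.96)
v3: (4.5,4) → rotate → (5.01290,3.33479) → ×s → (5.41983,3.60550) → (5.42,3.61)
v4: (1.5,4.5) → rotate → (2.11168,4.24745) → ×s → (2.28310,4.59224) → (2.28,4.59)
v5: (-1.5,0) → rotate → (-1.48540,0.20876) → ×s → (-1.60598,0.22571) → (-1.61,0.23)

Cross-section at z=2: (-2.67,-3.45) (3.53,-5.96) (5.42,3.61) (2.28,4.59) (-1.61,0.23)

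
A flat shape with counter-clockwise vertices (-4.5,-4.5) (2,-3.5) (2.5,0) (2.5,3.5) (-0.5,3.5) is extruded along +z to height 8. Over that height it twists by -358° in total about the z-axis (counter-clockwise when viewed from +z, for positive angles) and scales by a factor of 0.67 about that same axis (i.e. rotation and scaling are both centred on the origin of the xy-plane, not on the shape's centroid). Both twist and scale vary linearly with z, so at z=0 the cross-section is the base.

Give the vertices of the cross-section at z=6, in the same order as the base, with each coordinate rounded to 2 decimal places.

t = z/height = 6/8 = 0.75
s = 1 + (scale-1)·z/height = 1 + (0.67-1)·6/8 = 0.752500
θ = twist·z/height = -358°·6/8 = -268.5000° = -4.686209 rad
cos θ = -0.026177, sin θ = 0.999657 (intermediates below are computed at full precision and shown rounded to 5 d.p.)
v1: (-4.5,-4.5) → rotate → (4.61625,-4.38066) → ×s → (3.47373,-3.29645) → (3.47,-3.30)
v2: (2,-3.5) → rotate → (3.44645,2.09093) → ×s → (2.59345,1.57343) → (2.59,1.57)
v3: (2.5,0) → rotate → (-0.06544,2.49914) → ×s → (-0.04925,1.88061) → (-0.05,1.88)
v4: (2.5,3.5) → rotate → (-3.56424,2.40752) → ×s → (-2.68209,1.81166) → (-2.68,1.81)
v5: (-0.5,3.5) → rotate → (-3.48571,-0.59145) → ×s → (-2.62300,-0.44506) → (-2.62,-0.45)

Cross-section at z=6: (3.47,-3.30) (2.59,1.57) (-0.05,1.88) (-2.68,1.81) (-2.62,-0.45)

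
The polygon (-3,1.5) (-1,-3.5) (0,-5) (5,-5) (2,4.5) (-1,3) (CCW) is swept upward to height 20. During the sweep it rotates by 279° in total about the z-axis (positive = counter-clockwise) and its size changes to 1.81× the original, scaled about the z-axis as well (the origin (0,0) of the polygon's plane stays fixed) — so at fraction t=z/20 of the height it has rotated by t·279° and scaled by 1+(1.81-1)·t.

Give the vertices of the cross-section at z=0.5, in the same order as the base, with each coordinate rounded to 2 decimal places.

t = z/height = 0.5/20 = 0.025
s = 1 + (scale-1)·z/height = 1 + (1.81-1)·0.5/20 = 1.020250
θ = twist·z/height = 279°·0.5/20 = 6.9750° = 0.121737 rad
cos θ = 0.992599, sin θ = 0.121436 (intermediates below are computed at full precision and shown rounded to 5 d.p.)
v1: (-3,1.5) → rotate → (-3.15995,1.12459) → ×s → (-3.22394,1.14736) → (-3.22,1.15)
v2: (-1,-3.5) → rotate → (-0.56757,-3.59553) → ×s → (-0.57907,-3.66834) → (-0.58,-3.67)
v3: (0,-5) → rotate → (0.60718,-4.96300) → ×s → (0.61948,-5.06350) → (0.62,-5.06)
v4: (5,-5) → rotate → (5.57018,-4.35581) → ×s → (5.68297,-4.44402) → (5.68,-4.44)
v5: (2,4.5) → rotate → (1.43874,4.70957) → ×s → (1.46787,4.80494) → (1.47,4.80)
v6: (-1,3) → rotate → (-1.35691,2.85636) → ×s → (-1.38439,2.91420) → (-1.38,2.91)

Cross-section at z=0.5: (-3.22,1.15) (-0.58,-3.67) (0.62,-5.06) (5.68,-4.44) (1.47,4.80) (-1.38,2.91)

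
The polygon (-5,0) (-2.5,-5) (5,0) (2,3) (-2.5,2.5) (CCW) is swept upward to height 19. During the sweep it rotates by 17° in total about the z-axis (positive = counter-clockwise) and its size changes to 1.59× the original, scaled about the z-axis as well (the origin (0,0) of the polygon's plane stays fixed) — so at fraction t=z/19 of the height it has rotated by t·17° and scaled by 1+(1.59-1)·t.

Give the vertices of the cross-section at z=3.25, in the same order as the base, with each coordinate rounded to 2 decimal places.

Cross-section at z=3.25: (-5.50,-0.28) (-2.47,-5.64) (5.50,0.28) (2.03,3.41) (-2.89,2.61)

t = z/height = 3.25/19 = 0.171053
s = 1 + (scale-1)·z/height = 1 + (1.59-1)·3.25/19 = 1.100921
θ = twist·z/height = 17°·3.25/19 = 2.9079° = 0.050752 rad
cos θ = 0.998712, sin θ = 0.050731 (intermediates below are computed at full precision and shown rounded to 5 d.p.)
v1: (-5,0) → rotate → (-4.99356,-0.25365) → ×s → (-5.49752,-0.27925) → (-5.50,-0.28)
v2: (-2.5,-5) → rotate → (-2.24313,-5.12039) → ×s → (-2.46951,-5.63714) → (-2.47,-5.64)
v3: (5,0) → rotate → (4.99356,0.25365) → ×s → (5.49752,0.27925) → (5.50,0.28)
v4: (2,3) → rotate → (1.84523,3.09760) → ×s → (2.03146,3.41021) → (2.03,3.41)
v5: (-2.5,2.5) → rotate → (-2.62361,2.36995) → ×s → (-2.88838,2.60913) → (-2.89,2.61)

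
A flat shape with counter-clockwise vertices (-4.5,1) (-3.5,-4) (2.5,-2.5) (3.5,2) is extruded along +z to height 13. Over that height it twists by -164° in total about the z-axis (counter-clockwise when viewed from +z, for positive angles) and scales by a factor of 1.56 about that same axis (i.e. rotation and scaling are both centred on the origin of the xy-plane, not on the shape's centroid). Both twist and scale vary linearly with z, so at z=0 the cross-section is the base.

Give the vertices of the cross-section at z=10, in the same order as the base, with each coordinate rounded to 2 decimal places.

Cross-section at z=10: (4.95,4.35) (-1.67,7.42) (-5.00,-0.78) (-0.64,-5.73)

t = z/height = 10/13 = 0.769231
s = 1 + (scale-1)·z/height = 1 + (1.56-1)·10/13 = 1.430769
θ = twist·z/height = -164°·10/13 = -126.1538° = -2.201800 rad
cos θ = -0.589955, sin θ = -0.807436 (intermediates below are computed at full precision and shown rounded to 5 d.p.)
v1: (-4.5,1) → rotate → (3.46224,3.04351) → ×s → (4.95366,4.35455) → (4.95,4.35)
v2: (-3.5,-4) → rotate → (-1.16490,5.18585) → ×s → (-1.66670,7.41975) → (-1.67,7.42)
v3: (2.5,-2.5) → rotate → (-3.49348,-0.54370) → ×s → (-4.99836,-0.77791) → (-5.00,-0.78)
v4: (3.5,2) → rotate → (-0.44997,-4.00594) → ×s → (-0.64381,-5.73157) → (-0.64,-5.73)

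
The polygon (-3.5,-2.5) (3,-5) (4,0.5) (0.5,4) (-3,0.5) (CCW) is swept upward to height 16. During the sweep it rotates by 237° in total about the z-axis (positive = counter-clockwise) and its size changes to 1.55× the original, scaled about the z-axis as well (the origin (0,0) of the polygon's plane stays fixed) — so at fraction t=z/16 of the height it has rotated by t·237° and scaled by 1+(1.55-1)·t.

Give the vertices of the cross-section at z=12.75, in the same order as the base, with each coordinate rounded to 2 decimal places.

t = z/height = 12.75/16 = 0.796875
s = 1 + (scale-1)·z/height = 1 + (1.55-1)·12.75/16 = 1.438281
θ = twist·z/height = 237°·12.75/16 = 188.8594° = 3.296218 rad
cos θ = -0.988069, sin θ = -0.154010 (intermediates below are computed at full precision and shown rounded to 5 d.p.)
v1: (-3.5,-2.5) → rotate → (3.07322,3.00921) → ×s → (4.42015,4.32809) → (4.42,4.33)
v2: (3,-5) → rotate → (-3.73426,4.47832) → ×s → (-5.37091,6.44108) → (-5.37,6.44)
v3: (4,0.5) → rotate → (-3.87527,-1.11007) → ×s → (-5.57373,-1.59660) → (-5.57,-1.60)
v4: (0.5,4) → rotate → (0.12200,-4.02928) → ×s → (0.17548,-5.79524) → (0.18,-5.80)
v5: (-3,0.5) → rotate → (3.04121,-0.03201) → ×s → (4.37412,-0.04603) → (4.37,-0.05)

Cross-section at z=12.75: (4.42,4.33) (-5.37,6.44) (-5.57,-1.60) (0.18,-5.80) (4.37,-0.05)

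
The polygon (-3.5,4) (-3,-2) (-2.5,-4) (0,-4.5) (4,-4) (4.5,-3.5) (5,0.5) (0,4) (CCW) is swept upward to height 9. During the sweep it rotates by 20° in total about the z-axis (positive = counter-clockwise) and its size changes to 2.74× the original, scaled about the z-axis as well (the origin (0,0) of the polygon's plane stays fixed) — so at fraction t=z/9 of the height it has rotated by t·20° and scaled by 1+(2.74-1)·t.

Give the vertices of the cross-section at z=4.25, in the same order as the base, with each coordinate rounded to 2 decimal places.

t = z/height = 4.25/9 = 0.472222
s = 1 + (scale-1)·z/height = 1 + (2.74-1)·4.25/9 = 1.821667
θ = twist·z/height = 20°·4.25/9 = 9.4444° = 0.164837 rad
cos θ = 0.986445, sin θ = 0.164091 (intermediates below are computed at full precision and shown rounded to 5 d.p.)
v1: (-3.5,4) → rotate → (-4.10892,3.37146) → ×s → (-7.48509,6.14168) → (-7.49,6.14)
v2: (-3,-2) → rotate → (-2.63115,-2.46516) → ×s → (-4.79308,-4.49071) → (-4.79,-4.49)
v3: (-2.5,-4) → rotate → (-1.80975,-4.35601) → ×s → (-3.29676,-7.93520) → (-3.30,-7.94)
v4: (0,-4.5) → rotate → (0.73841,-4.43900) → ×s → (1.34514,-8.08638) → (1.35,-8.09)
v5: (4,-4) → rotate → (4.60215,-3.28942) → ×s → (8.38358,-5.99222) → (8.38,-5.99)
v6: (4.5,-3.5) → rotate → (5.01332,-2.71415) → ×s → (9.13260,-4.94427) → (9.13,-4.94)
v7: (5,0.5) → rotate → (4.85018,1.31368) → ×s → (8.83541,2.39308) → (8.84,2.39)
v8: (0,4) → rotate → (-0.65636,3.94578) → ×s → (-1.19568,7.18790) → (-1.20,7.19)

Cross-section at z=4.25: (-7.49,6.14) (-4.79,-4.49) (-3.30,-7.94) (1.35,-8.09) (8.38,-5.99) (9.13,-4.94) (8.84,2.39) (-1.20,7.19)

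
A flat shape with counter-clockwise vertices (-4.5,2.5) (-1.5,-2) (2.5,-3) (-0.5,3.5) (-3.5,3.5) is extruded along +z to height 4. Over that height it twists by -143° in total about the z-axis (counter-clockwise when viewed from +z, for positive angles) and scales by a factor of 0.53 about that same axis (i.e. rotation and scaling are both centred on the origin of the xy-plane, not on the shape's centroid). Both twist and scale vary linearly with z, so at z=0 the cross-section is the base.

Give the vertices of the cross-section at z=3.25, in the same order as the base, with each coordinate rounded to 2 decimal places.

Cross-section at z=3.25: (2.61,1.81) (-0.70,1.38) (-2.35,-0.57) (2.08,-0.68) (2.90,0.99)

t = z/height = 3.25/4 = 0.8125
s = 1 + (scale-1)·z/height = 1 + (0.53-1)·3.25/4 = 0.618125
θ = twist·z/height = -143°·3.25/4 = -116.1875° = -2.027854 rad
cos θ = -0.441310, sin θ = -0.897355 (intermediates below are computed at full precision and shown rounded to 5 d.p.)
v1: (-4.5,2.5) → rotate → (4.22928,2.93482) → ×s → (2.61422,1.81409) → (2.61,1.81)
v2: (-1.5,-2) → rotate → (-1.13274,2.22865) → ×s → (-0.70018,1.37759) → (-0.70,1.38)
v3: (2.5,-3) → rotate → (-3.79534,-0.91946) → ×s → (-2.34599,-0.56834) → (-2.35,-0.57)
v4: (-0.5,3.5) → rotate → (3.36140,-1.09591) → ×s → (2.07776,-0.67741) → (2.08,-0.68)
v5: (-3.5,3.5) → rotate → (4.68533,1.59616) → ×s → (2.89612,0.98662) → (2.90,0.99)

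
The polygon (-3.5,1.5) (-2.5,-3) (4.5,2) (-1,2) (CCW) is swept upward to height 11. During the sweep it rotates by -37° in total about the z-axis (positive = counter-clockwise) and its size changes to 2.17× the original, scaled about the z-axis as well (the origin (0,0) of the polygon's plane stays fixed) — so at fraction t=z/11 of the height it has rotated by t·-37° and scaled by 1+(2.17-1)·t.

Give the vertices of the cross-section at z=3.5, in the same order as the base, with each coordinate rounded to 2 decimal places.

Cross-section at z=3.5: (-4.28,3.00) (-4.20,-3.33) (6.61,1.43) (-0.78,2.97)

t = z/height = 3.5/11 = 0.318182
s = 1 + (scale-1)·z/height = 1 + (2.17-1)·3.5/11 = 1.372273
θ = twist·z/height = -37°·3.5/11 = -11.7727° = -0.205473 rad
cos θ = 0.978965, sin θ = -0.204030 (intermediates below are computed at full precision and shown rounded to 5 d.p.)
v1: (-3.5,1.5) → rotate → (-3.12033,2.18255) → ×s → (-4.28195,2.99506) → (-4.28,3.00)
v2: (-2.5,-3) → rotate → (-3.05950,-2.42682) → ×s → (-4.19847,-3.33026) → (-4.20,-3.33)
v3: (4.5,2) → rotate → (4.81340,1.03979) → ×s → (6.60530,1.42688) → (6.61,1.43)
v4: (-1,2) → rotate → (-0.57090,2.16196) → ×s → (-0.78344,2.96680) → (-0.78,2.97)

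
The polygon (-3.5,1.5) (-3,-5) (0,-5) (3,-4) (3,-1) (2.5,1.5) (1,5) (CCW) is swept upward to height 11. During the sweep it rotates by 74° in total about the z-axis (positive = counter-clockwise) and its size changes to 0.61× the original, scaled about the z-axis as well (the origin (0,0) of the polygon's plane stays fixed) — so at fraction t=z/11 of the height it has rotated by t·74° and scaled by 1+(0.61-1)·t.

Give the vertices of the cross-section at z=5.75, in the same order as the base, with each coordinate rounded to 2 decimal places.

Cross-section at z=5.75: (-2.92,-0.81) (0.62,-4.60) (2.49,-3.11) (3.85,-0.99) (2.36,0.87) (0.81,2.18) (-1.87,3.61)

t = z/height = 5.75/11 = 0.522727
s = 1 + (scale-1)·z/height = 1 + (0.61-1)·5.75/11 = 0.796136
θ = twist·z/height = 74°·5.75/11 = 38.6818° = 0.675125 rad
cos θ = 0.780629, sin θ = 0.624995 (intermediates below are computed at full precision and shown rounded to 5 d.p.)
v1: (-3.5,1.5) → rotate → (-3.66969,-1.01654) → ×s → (-2.92158,-0.80930) → (-2.92,-0.81)
v2: (-3,-5) → rotate → (0.78309,-5.77813) → ×s → (0.62345,-4.60018) → (0.62,-4.60)
v3: (0,-5) → rotate → (3.12497,-3.90314) → ×s → (2.48791,-3.10743) → (2.49,-3.11)
v4: (3,-4) → rotate → (4.84187,-1.24753) → ×s → (3.85479,-0.99320) → (3.85,-0.99)
v5: (3,-1) → rotate → (2.96688,1.09436) → ×s → (2.36204,0.87126) → (2.36,0.87)
v6: (2.5,1.5) → rotate → (1.01408,2.73343) → ×s → (0.80735,2.17618) → (0.81,2.18)
v7: (1,5) → rotate → (-2.34435,4.52814) → ×s → (-1.86642,3.60502) → (-1.87,3.61)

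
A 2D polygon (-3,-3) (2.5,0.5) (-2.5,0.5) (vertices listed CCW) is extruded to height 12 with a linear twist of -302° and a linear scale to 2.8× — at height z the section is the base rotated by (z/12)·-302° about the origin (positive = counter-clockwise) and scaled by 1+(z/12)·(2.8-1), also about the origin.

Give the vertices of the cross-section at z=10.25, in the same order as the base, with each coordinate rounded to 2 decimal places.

t = z/height = 10.25/12 = 0.854167
s = 1 + (scale-1)·z/height = 1 + (2.8-1)·10.25/12 = 2.537500
θ = twist·z/height = -302°·10.25/12 = -257.9583° = -4.502222 rad
cos θ = -0.208623, sin θ = 0.977996 (intermediates below are computed at full precision and shown rounded to 5 d.p.)
v1: (-3,-3) → rotate → (3.55986,-2.30812) → ×s → (9.03314,-5.85685) → (9.03,-5.86)
v2: (2.5,0.5) → rotate → (-1.01056,2.34068) → ×s → (-2.56428,5.93947) → (-2.56,5.94)
v3: (-2.5,0.5) → rotate → (0.03256,-2.54930) → ×s → (0.08262,-6.46885) → (0.08,-6.47)

Cross-section at z=10.25: (9.03,-5.86) (-2.56,5.94) (0.08,-6.47)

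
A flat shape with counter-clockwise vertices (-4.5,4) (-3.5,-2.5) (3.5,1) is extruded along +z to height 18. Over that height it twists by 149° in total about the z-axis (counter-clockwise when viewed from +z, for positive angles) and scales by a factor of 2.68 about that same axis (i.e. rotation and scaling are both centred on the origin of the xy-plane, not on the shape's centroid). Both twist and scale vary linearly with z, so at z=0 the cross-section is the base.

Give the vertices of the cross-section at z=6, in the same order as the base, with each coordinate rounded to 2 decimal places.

Cross-section at z=6: (-9.30,-1.31) (-0.56,-6.69) (2.34,5.17)

t = z/height = 6/18 = 0.333333
s = 1 + (scale-1)·z/height = 1 + (2.68-1)·6/18 = 1.560000
θ = twist·z/height = 149°·6/18 = 49.6667° = 0.866847 rad
cos θ = 0.647233, sin θ = 0.762292 (intermediates below are computed at full precision and shown rounded to 5 d.p.)
v1: (-4.5,4) → rotate → (-5.96172,-0.84138) → ×s → (-9.30028,-1.31255) → (-9.30,-1.31)
v2: (-3.5,-2.5) → rotate → (-0.35959,-4.28611) → ×s → (-0.56096,-6.68632) → (-0.56,-6.69)
v3: (3.5,1) → rotate → (1.50302,3.31526) → ×s → (2.34472,5.17180) → (2.34,5.17)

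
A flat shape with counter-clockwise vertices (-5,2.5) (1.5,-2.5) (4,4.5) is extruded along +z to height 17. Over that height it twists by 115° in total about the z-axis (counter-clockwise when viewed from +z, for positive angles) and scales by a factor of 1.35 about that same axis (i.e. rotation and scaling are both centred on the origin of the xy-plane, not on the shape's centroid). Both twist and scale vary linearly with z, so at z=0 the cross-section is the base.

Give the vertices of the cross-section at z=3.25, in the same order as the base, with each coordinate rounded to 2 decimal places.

t = z/height = 3.25/17 = 0.191176
s = 1 + (scale-1)·z/height = 1 + (1.35-1)·3.25/17 = 1.066912
θ = twist·z/height = 115°·3.25/17 = 21.9853° = 0.383716 rad
cos θ = 0.927280, sin θ = 0.374369 (intermediates below are computed at full precision and shown rounded to 5 d.p.)
v1: (-5,2.5) → rotate → (-5.57232,0.44636) → ×s → (-5.94518,0.47622) → (-5.95,0.48)
v2: (1.5,-2.5) → rotate → (2.32684,-1.75665) → ×s → (2.48253,-1.87419) → (2.48,-1.87)
v3: (4,4.5) → rotate → (2.02446,5.67023) → ×s → (2.15992,6.04964) → (2.16,6.05)

Cross-section at z=3.25: (-5.95,0.48) (2.48,-1.87) (2.16,6.05)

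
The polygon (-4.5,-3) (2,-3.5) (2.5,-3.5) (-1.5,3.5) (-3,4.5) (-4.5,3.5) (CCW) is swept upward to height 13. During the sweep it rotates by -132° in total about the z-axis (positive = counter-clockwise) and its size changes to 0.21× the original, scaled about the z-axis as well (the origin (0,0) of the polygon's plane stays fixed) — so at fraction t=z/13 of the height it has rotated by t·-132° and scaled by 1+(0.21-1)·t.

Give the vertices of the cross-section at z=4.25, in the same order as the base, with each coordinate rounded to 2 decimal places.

t = z/height = 4.25/13 = 0.326923
s = 1 + (scale-1)·z/height = 1 + (0.21-1)·4.25/13 = 0.741731
θ = twist·z/height = -132°·4.25/13 = -43.1538° = -0.753177 rad
cos θ = 0.729520, sin θ = -0.683960 (intermediates below are computed at full precision and shown rounded to 5 d.p.)
v1: (-4.5,-3) → rotate → (-5.33472,0.88926) → ×s → (-3.95692,0.65959) → (-3.96,0.66)
v2: (2,-3.5) → rotate → (-0.93482,-3.92124) → ×s → (-0.69338,-2.90850) → (-0.69,-2.91)
v3: (2.5,-3.5) → rotate → (-0.57006,-4.26322) → ×s → (-0.42283,-3.16216) → (-0.42,-3.16)
v4: (-1.5,3.5) → rotate → (1.29958,3.57926) → ×s → (0.96394,2.65485) → (0.96,2.65)
v5: (-3,4.5) → rotate → (0.88926,5.33472) → ×s → (0.65959,3.95692) → (0.66,3.96)
v6: (-4.5,3.5) → rotate → (-0.88898,5.63114) → ×s → (-0.65938,4.17679) → (-0.66,4.18)

Cross-section at z=4.25: (-3.96,0.66) (-0.69,-2.91) (-0.42,-3.16) (0.96,2.65) (0.66,3.96) (-0.66,4.18)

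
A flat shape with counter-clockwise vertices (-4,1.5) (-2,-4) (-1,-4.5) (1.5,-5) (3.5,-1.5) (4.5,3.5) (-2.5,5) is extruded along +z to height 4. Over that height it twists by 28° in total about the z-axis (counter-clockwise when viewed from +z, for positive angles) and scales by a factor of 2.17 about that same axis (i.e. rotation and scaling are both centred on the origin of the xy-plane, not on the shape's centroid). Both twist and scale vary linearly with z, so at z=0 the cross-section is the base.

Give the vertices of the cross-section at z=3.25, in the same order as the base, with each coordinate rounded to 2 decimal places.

t = z/height = 3.25/4 = 0.8125
s = 1 + (scale-1)·z/height = 1 + (2.17-1)·3.25/4 = 1.950625
θ = twist·z/height = 28°·3.25/4 = 22.7500° = 0.397062 rad
cos θ = 0.922201, sin θ = 0.386711 (intermediates below are computed at full precision and shown rounded to 5 d.p.)
v1: (-4,1.5) → rotate → (-4.26887,-0.16354) → ×s → (-8.32697,-0.31901) → (-8.33,-0.32)
v2: (-2,-4) → rotate → (-0.29756,-4.46223) → ×s → (-0.58042,-8.70413) → (-0.58,-8.70)
v3: (-1,-4.5) → rotate → (0.81800,-4.53662) → ×s → (1.59561,-8.84924) → (1.60,-8.85)
v4: (1.5,-5) → rotate → (3.31686,-4.03094) → ×s → (6.46994,-7.86285) → (6.47,-7.86)
v5: (3.5,-1.5) → rotate → (3.80777,-0.02981) → ×s → (7.42753,-0.05815) → (7.43,-0.06)
v6: (4.5,3.5) → rotate → (2.79642,4.96790) → ×s → (5.45476,9.69052) → (5.45,9.69)
v7: (-2.5,5) → rotate → (-4.23906,3.64423) → ×s → (-8.26881,7.10852) → (-8.27,7.11)

Cross-section at z=3.25: (-8.33,-0.32) (-0.58,-8.70) (1.60,-8.85) (6.47,-7.86) (7.43,-0.06) (5.45,9.69) (-8.27,7.11)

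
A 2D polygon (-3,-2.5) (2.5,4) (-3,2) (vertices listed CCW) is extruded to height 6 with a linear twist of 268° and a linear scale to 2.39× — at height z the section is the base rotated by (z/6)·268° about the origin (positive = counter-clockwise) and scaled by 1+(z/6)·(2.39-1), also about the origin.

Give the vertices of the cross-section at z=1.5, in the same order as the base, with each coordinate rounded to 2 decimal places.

t = z/height = 1.5/6 = 0.25
s = 1 + (scale-1)·z/height = 1 + (2.39-1)·1.5/6 = 1.347500
θ = twist·z/height = 268°·1.5/6 = 67.0000° = 1.169371 rad
cos θ = 0.390731, sin θ = 0.920505 (intermediates below are computed at full precision and shown rounded to 5 d.p.)
v1: (-3,-2.5) → rotate → (1.12907,-3.73834) → ×s → (1.52142,-5.03742) → (1.52,-5.04)
v2: (2.5,4) → rotate → (-2.70519,3.86419) → ×s → (-3.64525,5.20699) → (-3.65,5.21)
v3: (-3,2) → rotate → (-3.01320,-1.98005) → ×s → (-4.06029,-2.66812) → (-4.06,-2.67)

Cross-section at z=1.5: (1.52,-5.04) (-3.65,5.21) (-4.06,-2.67)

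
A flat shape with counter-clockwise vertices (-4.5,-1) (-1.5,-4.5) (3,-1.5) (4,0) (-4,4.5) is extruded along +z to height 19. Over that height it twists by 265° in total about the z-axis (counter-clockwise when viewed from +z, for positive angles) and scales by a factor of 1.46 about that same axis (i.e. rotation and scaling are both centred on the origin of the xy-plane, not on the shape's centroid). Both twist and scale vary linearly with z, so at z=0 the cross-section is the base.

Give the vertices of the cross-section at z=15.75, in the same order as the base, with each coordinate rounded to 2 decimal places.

t = z/height = 15.75/19 = 0.828947
s = 1 + (scale-1)·z/height = 1 + (1.46-1)·15.75/19 = 1.381316
θ = twist·z/height = 265°·15.75/19 = 219.6711° = 3.833983 rad
cos θ = -0.769722, sin θ = -0.638379 (intermediates below are computed at full precision and shown rounded to 5 d.p.)
v1: (-4.5,-1) → rotate → (2.82537,3.64243) → ×s → (3.90273,5.03134) → (3.90,5.03)
v2: (-1.5,-4.5) → rotate → (-1.71812,4.42132) → ×s → (-2.37327,6.10724) → (-2.37,6.11)
v3: (3,-1.5) → rotate → (-3.26674,-0.76055) → ×s → (-4.51239,-1.05056) → (-4.51,-1.05)
v4: (4,0) → rotate → (-3.07889,-2.55352) → ×s → (-4.25292,-3.52721) → (-4.25,-3.53)
v5: (-4,4.5) → rotate → (5.95159,-0.91023) → ×s → (8.22103,-1.25732) → (8.22,-1.26)

Cross-section at z=15.75: (3.90,5.03) (-2.37,6.11) (-4.51,-1.05) (-4.25,-3.53) (8.22,-1.26)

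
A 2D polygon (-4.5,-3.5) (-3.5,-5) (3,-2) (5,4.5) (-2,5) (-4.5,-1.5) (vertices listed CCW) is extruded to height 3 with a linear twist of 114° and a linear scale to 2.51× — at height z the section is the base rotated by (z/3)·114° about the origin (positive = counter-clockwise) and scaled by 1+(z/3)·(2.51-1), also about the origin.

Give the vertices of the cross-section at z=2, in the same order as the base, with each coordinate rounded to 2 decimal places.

t = z/height = 2/3 = 0.666667
s = 1 + (scale-1)·z/height = 1 + (2.51-1)·2/3 = 2.006667
θ = twist·z/height = 114°·2/3 = 76.0000° = 1.326450 rad
cos θ = 0.241922, sin θ = 0.970296 (intermediates below are computed at full precision and shown rounded to 5 d.p.)
v1: (-4.5,-3.5) → rotate → (2.30739,-5.21306) → ×s → (4.63016,-10.46087) → (4.63,-10.46)
v2: (-3.5,-5) → rotate → (4.00475,-4.60564) → ×s → (8.03620,-9.24199) → (8.04,-9.24)
v3: (3,-2) → rotate → (2.66636,2.42704) → ×s → (5.35049,4.87027) → (5.35,4.87)
v4: (5,4.5) → rotate → (-3.15672,5.94013) → ×s → (-6.33449,11.91986) → (-6.33,11.92)
v5: (-2,5) → rotate → (-5.33532,-0.73098) → ×s → (-10.70621,-1.46684) → (-10.71,-1.47)
v6: (-4.5,-1.5) → rotate → (0.36680,-4.72921) → ×s → (0.73604,-9.48996) → (0.74,-9.49)

Cross-section at z=2: (4.63,-10.46) (8.04,-9.24) (5.35,4.87) (-6.33,11.92) (-10.71,-1.47) (0.74,-9.49)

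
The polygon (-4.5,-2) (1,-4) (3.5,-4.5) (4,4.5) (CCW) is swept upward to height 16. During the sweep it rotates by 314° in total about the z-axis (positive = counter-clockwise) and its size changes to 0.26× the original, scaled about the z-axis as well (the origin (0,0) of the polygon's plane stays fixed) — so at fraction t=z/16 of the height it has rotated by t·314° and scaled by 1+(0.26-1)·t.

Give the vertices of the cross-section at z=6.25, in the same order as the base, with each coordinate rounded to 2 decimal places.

Cross-section at z=6.25: (2.92,-1.93) (2.01,2.13) (1.35,3.82) (-4.23,0.67)

t = z/height = 6.25/16 = 0.390625
s = 1 + (scale-1)·z/height = 1 + (0.26-1)·6.25/16 = 0.710938
θ = twist·z/height = 314°·6.25/16 = 122.6563° = 2.140755 rad
cos θ = -0.539598, sin θ = 0.841923 (intermediates below are computed at full precision and shown rounded to 5 d.p.)
v1: (-4.5,-2) → rotate → (4.11204,-2.70946) → ×s → (2.92340,-1.92626) → (2.92,-1.93)
v2: (1,-4) → rotate → (2.82809,3.00031) → ×s → (2.01060,2.13304) → (2.01,2.13)
v3: (3.5,-4.5) → rotate → (1.90006,5.37492) → ×s → (1.35083,3.82123) → (1.35,3.82)
v4: (4,4.5) → rotate → (-5.94704,0.93950) → ×s → (-4.22798,0.66793) → (-4.23,0.67)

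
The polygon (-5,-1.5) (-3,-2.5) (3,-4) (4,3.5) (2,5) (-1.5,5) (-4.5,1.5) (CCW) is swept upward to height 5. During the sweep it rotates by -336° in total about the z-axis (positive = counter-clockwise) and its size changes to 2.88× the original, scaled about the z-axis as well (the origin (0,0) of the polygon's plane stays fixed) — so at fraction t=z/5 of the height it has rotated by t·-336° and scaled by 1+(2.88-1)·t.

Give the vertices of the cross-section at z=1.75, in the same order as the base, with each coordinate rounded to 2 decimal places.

Cross-section at z=1.75: (1.64,8.50) (-1.37,6.33) (-8.18,-1.34) (2.07,-8.57) (5.81,-6.78) (8.50,-1.64) (5.66,5.46)

t = z/height = 1.75/5 = 0.35
s = 1 + (scale-1)·z/height = 1 + (2.88-1)·1.75/5 = 1.658000
θ = twist·z/height = -336°·1.75/5 = -117.6000° = -2.052507 rad
cos θ = -0.463296, sin θ = -0.886204 (intermediates below are computed at full precision and shown rounded to 5 d.p.)
v1: (-5,-1.5) → rotate → (0.98717,5.12596) → ×s → (1.63674,8.49884) → (1.64,8.50)
v2: (-3,-2.5) → rotate → (-0.82562,3.81685) → ×s → (-1.36888,6.32834) → (-1.37,6.33)
v3: (3,-4) → rotate → (-4.93470,-0.80543) → ×s → (-8.18174,-1.33540) → (-8.18,-1.34)
v4: (4,3.5) → rotate → (1.24853,-5.16635) → ×s → (2.07006,-8.56581) → (2.07,-8.57)
v5: (2,5) → rotate → (3.50443,-4.08889) → ×s → (5.81034,-6.77938) → (5.81,-6.78)
v6: (-1.5,5) → rotate → (5.12596,-0.98717) → ×s → (8.49884,-1.63674) → (8.50,-1.64)
v7: (-4.5,1.5) → rotate → (3.41414,3.29297) → ×s → (5.66064,5.45975) → (5.66,5.46)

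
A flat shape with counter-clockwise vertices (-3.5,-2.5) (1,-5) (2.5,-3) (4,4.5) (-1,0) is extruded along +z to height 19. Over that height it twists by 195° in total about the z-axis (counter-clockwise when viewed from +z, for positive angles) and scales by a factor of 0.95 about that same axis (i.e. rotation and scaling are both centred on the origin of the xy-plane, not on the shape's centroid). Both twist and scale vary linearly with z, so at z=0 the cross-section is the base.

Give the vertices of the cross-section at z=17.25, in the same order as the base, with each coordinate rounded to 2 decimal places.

t = z/height = 17.25/19 = 0.907895
s = 1 + (scale-1)·z/height = 1 + (0.95-1)·17.25/19 = 0.954605
θ = twist·z/height = 195°·17.25/19 = 177.0395° = 3.089922 rad
cos θ = -0.998665, sin θ = 0.051648 (intermediates below are computed at full precision and shown rounded to 5 d.p.)
v1: (-3.5,-2.5) → rotate → (3.62445,2.31590) → ×s → (3.45992,2.21077) → (3.46,2.21)
v2: (1,-5) → rotate → (-0.74043,5.04497) → ×s → (-0.70681,4.81596) → (-0.71,4.82)
v3: (2.5,-3) → rotate → (-2.34172,3.12512) → ×s → (-2.23542,2.98325) → (-2.24,2.98)
v4: (4,4.5) → rotate → (-4.22708,-4.28740) → ×s → (-4.03519,-4.09278) → (-4.04,-4.09)
v5: (-1,0) → rotate → (0.99867,-0.05165) → ×s → (0.95333,-0.04930) → (0.95,-0.05)

Cross-section at z=17.25: (3.46,2.21) (-0.71,4.82) (-2.24,2.98) (-4.04,-4.09) (0.95,-0.05)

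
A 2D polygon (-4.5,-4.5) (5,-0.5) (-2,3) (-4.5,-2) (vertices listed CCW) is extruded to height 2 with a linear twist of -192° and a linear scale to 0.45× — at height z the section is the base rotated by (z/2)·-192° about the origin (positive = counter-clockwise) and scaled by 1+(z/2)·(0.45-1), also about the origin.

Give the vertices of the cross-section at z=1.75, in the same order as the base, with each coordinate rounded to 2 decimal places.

Cross-section at z=1.75: (1.80,2.77) (-2.59,-0.29) (1.34,-1.31) (2.07,1.50)

t = z/height = 1.75/2 = 0.875
s = 1 + (scale-1)·z/height = 1 + (0.45-1)·1.75/2 = 0.518750
θ = twist·z/height = -192°·1.75/2 = -168.0000° = -2.932153 rad
cos θ = -0.978148, sin θ = -0.207912 (intermediates below are computed at full precision and shown rounded to 5 d.p.)
v1: (-4.5,-4.5) → rotate → (3.46606,5.33727) → ×s → (1.79802,2.76871) → (1.80,2.77)
v2: (5,-0.5) → rotate → (-4.99469,-0.55048) → ×s → (-2.59100,-0.28556) → (-2.59,-0.29)
v3: (-2,3) → rotate → (2.58003,-2.51862) → ×s → (1.33839,-1.30653) → (1.34,-1.31)
v4: (-4.5,-2) → rotate → (3.98584,2.89190) → ×s → (2.06765,1.50017) → (2.07,1.50)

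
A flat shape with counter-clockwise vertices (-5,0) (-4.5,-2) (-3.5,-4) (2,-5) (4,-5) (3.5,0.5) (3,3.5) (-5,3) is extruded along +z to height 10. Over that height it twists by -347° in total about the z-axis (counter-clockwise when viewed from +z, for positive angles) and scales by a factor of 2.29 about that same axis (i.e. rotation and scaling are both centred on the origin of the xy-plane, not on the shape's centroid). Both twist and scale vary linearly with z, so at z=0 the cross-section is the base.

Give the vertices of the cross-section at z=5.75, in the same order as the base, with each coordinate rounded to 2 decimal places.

t = z/height = 5.75/10 = 0.575
s = 1 + (scale-1)·z/height = 1 + (2.29-1)·5.75/10 = 1.741750
θ = twist·z/height = -347°·5.75/10 = -199.5250° = -3.482368 rad
cos θ = -0.942496, sin θ = 0.334218 (intermediates below are computed at full precision and shown rounded to 5 d.p.)
v1: (-5,0) → rotate → (4.71248,-1.67109) → ×s → (8.20796,-2.91062) → (8.21,-2.91)
v2: (-4.5,-2) → rotate → (4.90967,0.38101) → ×s → (8.55141,0.66362) → (8.55,0.66)
v3: (-3.5,-4) → rotate → (4.63561,2.60022) → ×s → (8.07407,4.52893) → (8.07,4.53)
v4: (2,-5) → rotate → (-0.21390,5.38092) → ×s → (-0.37256,9.37221) → (-0.37,9.37)
v5: (4,-5) → rotate → (-2.09889,6.04935) → ×s → (-3.65575,10.53646) → (-3.66,10.54)
v6: (3.5,0.5) → rotate → (-3.46584,0.69852) → ×s → (-6.03663,1.21664) → (-6.04,1.22)
v7: (3,3.5) → rotate → (-3.99725,-2.29608) → ×s → (-6.96221,-3.99920) → (-6.96,-4.00)
v8: (-5,3) → rotate → (3.70982,-4.49858) → ×s → (6.46159,-7.83540) → (6.46,-7.84)

Cross-section at z=5.75: (8.21,-2.91) (8.55,0.66) (8.07,4.53) (-0.37,9.37) (-3.66,10.54) (-6.04,1.22) (-6.96,-4.00) (6.46,-7.84)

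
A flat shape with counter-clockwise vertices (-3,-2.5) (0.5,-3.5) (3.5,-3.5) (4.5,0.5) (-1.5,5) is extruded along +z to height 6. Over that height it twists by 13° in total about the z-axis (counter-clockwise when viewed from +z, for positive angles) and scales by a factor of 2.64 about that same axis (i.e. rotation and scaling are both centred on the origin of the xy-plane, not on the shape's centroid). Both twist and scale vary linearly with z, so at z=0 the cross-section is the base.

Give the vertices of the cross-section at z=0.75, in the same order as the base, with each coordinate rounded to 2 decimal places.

Cross-section at z=0.75: (-3.53,-3.11) (0.72,-4.20) (4.34,-4.10) (5.40,0.76) (-1.98,5.97)

t = z/height = 0.75/6 = 0.125
s = 1 + (scale-1)·z/height = 1 + (2.64-1)·0.75/6 = 1.205000
θ = twist·z/height = 13°·0.75/6 = 1.6250° = 0.028362 rad
cos θ = 0.999598, sin θ = 0.028358 (intermediates below are computed at full precision and shown rounded to 5 d.p.)
v1: (-3,-2.5) → rotate → (-2.92790,-2.58407) → ×s → (-3.52812,-3.11380) → (-3.53,-3.11)
v2: (0.5,-3.5) → rotate → (0.59905,-3.48441) → ×s → (0.72186,-4.19872) → (0.72,-4.20)
v3: (3.5,-3.5) → rotate → (3.59784,-3.39934) → ×s → (4.33540,-4.09620) → (4.34,-4.10)
v4: (4.5,0.5) → rotate → (4.48401,0.62741) → ×s → (5.40323,0.75603) → (5.40,0.76)
v5: (-1.5,5) → rotate → (-1.64119,4.95545) → ×s → (-1.97763,5.97132) → (-1.98,5.97)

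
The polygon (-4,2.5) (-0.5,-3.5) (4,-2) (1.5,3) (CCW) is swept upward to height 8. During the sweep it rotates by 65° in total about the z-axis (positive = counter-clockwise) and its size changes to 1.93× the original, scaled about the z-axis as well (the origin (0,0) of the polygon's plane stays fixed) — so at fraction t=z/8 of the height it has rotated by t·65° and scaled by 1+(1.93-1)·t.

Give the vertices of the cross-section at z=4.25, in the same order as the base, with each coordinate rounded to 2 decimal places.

Cross-section at z=4.25: (-7.04,-0.31) (2.35,-4.73) (6.62,0.93) (-0.69,4.96)

t = z/height = 4.25/8 = 0.53125
s = 1 + (scale-1)·z/height = 1 + (1.93-1)·4.25/8 = 1.494063
θ = twist·z/height = 65°·4.25/8 = 34.5313° = 0.602684 rad
cos θ = 0.823817, sin θ = 0.566856 (intermediates below are computed at full precision and shown rounded to 5 d.p.)
v1: (-4,2.5) → rotate → (-4.71241,-0.20788) → ×s → (-7.04063,-0.31059) → (-7.04,-0.31)
v2: (-0.5,-3.5) → rotate → (1.57209,-3.16679) → ×s → (2.34880,-4.73138) → (2.35,-4.73)
v3: (4,-2) → rotate → (4.42898,0.61979) → ×s → (6.61717,0.92600) → (6.62,0.93)
v4: (1.5,3) → rotate → (-0.46484,3.32173) → ×s → (-0.69450,4.96288) → (-0.69,4.96)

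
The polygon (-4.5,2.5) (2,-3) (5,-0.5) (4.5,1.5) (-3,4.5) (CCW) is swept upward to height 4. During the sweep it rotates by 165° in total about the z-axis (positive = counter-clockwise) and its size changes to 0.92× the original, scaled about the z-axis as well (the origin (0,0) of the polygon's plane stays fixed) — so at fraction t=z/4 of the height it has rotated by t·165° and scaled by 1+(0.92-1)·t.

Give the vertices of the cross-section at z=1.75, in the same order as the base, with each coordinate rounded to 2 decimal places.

t = z/height = 1.75/4 = 0.4375
s = 1 + (scale-1)·z/height = 1 + (0.92-1)·1.75/4 = 0.965000
θ = twist·z/height = 165°·1.75/4 = 72.1875° = 1.259910 rad
cos θ = 0.305903, sin θ = 0.952063 (intermediates below are computed at full precision and shown rounded to 5 d.p.)
v1: (-4.5,2.5) → rotate → (-3.75672,-3.51952) → ×s → (-3.62524,-3.39634) → (-3.63,-3.40)
v2: (2,-3) → rotate → (3.46799,0.98642) → ×s → (3.34661,0.95189) → (3.35,0.95)
v3: (5,-0.5) → rotate → (2.00555,4.60736) → ×s → (1.93535,4.44610) → (1.94,4.45)
v4: (4.5,1.5) → rotate → (-0.05153,4.74314) → ×s → (-0.04973,4.57713) → (-0.05,4.58)
v5: (-3,4.5) → rotate → (-5.20199,-1.47962) → ×s → (-5.01992,-1.42784) → (-5.02,-1.43)

Cross-section at z=1.75: (-3.63,-3.40) (3.35,0.95) (1.94,4.45) (-0.05,4.58) (-5.02,-1.43)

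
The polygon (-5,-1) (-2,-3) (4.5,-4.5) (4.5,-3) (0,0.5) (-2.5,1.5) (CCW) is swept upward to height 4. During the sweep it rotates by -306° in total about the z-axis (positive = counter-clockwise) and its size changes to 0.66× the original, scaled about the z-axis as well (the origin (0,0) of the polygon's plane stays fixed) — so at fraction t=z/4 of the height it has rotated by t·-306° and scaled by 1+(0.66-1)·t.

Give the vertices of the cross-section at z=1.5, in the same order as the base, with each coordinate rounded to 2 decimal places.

t = z/height = 1.5/4 = 0.375
s = 1 + (scale-1)·z/height = 1 + (0.66-1)·1.5/4 = 0.872500
θ = twist·z/height = -306°·1.5/4 = -114.7500° = -2.002765 rad
cos θ = -0.418660, sin θ = -0.908143 (intermediates below are computed at full precision and shown rounded to 5 d.p.)
v1: (-5,-1) → rotate → (1.18516,4.95938) → ×s → (1.03405,4.32706) → (1.03,4.33)
v2: (-2,-3) → rotate → (-1.88711,3.07227) → ×s → (-1.64650,2.68055) → (-1.65,2.68)
v3: (4.5,-4.5) → rotate → (-5.97061,-2.20268) → ×s → (-5.20936,-1.92183) → (-5.21,-1.92)
v4: (4.5,-3) → rotate → (-4.60840,-2.83067) → ×s → (-4.02083,-2.46976) → (-4.02,-2.47)
v5: (0,0.5) → rotate → (0.45407,-0.20933) → ×s → (0.39618,-0.18264) → (0.40,-0.18)
v6: (-2.5,1.5) → rotate → (2.40886,1.64237) → ×s → (2.10173,1.43297) → (2.10,1.43)

Cross-section at z=1.5: (1.03,4.33) (-1.65,2.68) (-5.21,-1.92) (-4.02,-2.47) (0.40,-0.18) (2.10,1.43)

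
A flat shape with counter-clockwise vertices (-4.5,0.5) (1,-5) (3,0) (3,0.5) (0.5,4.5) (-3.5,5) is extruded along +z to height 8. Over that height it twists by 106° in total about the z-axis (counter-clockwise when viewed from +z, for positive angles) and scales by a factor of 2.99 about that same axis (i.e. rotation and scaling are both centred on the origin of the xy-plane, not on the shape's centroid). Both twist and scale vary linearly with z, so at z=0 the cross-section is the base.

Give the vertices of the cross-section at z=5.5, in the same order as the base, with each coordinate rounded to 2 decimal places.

Cross-section at z=5.5: (-4.27,-9.84) (12.01,-1.22) (2.09,6.79) (0.96,7.14) (-9.84,4.27) (-13.76,-4.43)

t = z/height = 5.5/8 = 0.6875
s = 1 + (scale-1)·z/height = 1 + (2.99-1)·5.5/8 = 2.368125
θ = twist·z/height = 106°·5.5/8 = 72.8750° = 1.271909 rad
cos θ = 0.294457, sin θ = 0.955665 (intermediates below are computed at full precision and shown rounded to 5 d.p.)
v1: (-4.5,0.5) → rotate → (-1.80289,-4.15326) → ×s → (-4.26947,-9.83544) → (-4.27,-9.84)
v2: (1,-5) → rotate → (5.07278,-0.51662) → ×s → (12.01298,-1.22343) → (12.01,-1.22)
v3: (3,0) → rotate → (0.88337,2.86699) → ×s → (2.09194,6.78940) → (2.09,6.79)
v4: (3,0.5) → rotate → (0.40554,3.01422) → ×s → (0.96037,7.13806) → (0.96,7.14)
v5: (0.5,4.5) → rotate → (-4.15326,1.80289) → ×s → (-9.83544,4.26947) → (-9.84,4.27)
v6: (-3.5,5) → rotate → (-5.80892,-1.87254) → ×s → (-13.75626,-4.43441) → (-13.76,-4.43)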